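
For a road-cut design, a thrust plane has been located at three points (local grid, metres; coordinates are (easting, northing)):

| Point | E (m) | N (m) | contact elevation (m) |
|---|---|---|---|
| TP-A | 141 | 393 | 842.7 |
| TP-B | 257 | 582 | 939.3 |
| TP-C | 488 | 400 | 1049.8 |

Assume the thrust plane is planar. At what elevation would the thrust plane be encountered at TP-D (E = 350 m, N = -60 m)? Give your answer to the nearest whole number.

900 m

Let the plane be z = a·E + b·N + c.
TP-B−TP-A: 116a + 189b = 96.6;  TP-C−TP-A: 347a + 7b = 207.1.
Solving gives a = 0.59387, b = 0.14662.
Then c = 842.7 − a·141 − b·393 = 701.34.
At (350, -60): z = 207.9 − 8.8 + 701.34 = 900.4 m.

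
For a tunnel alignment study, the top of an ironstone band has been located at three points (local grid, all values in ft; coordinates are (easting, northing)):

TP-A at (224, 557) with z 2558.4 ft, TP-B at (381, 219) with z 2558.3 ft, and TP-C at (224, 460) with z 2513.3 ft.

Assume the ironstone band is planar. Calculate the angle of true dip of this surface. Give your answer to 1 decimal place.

Let the plane be z = a·E + b·N + c.
TP-B−TP-A: 157a − 338b = −0.1;  TP-C−TP-A: 0a − 97b = −45.1.
Solving gives a = 1.00033, b = 0.46495.
Gradient magnitude |∇z| = √(a² + b²) = √(1.00067 + 0.21618) = 1.10311.
True dip = arctan(1.10311) = 47.8°, dipping toward WSW (azimuth ≈ 245°).

47.8°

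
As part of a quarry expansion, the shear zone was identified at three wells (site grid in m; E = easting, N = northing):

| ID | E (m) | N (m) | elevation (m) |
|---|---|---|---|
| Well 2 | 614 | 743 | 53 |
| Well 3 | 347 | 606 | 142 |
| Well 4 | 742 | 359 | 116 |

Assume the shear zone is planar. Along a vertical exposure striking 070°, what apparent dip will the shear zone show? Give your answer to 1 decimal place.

Let the plane be z = a·E + b·N + c.
Well 3−Well 2: −267a − 137b = 89;  Well 4−Well 2: 128a − 384b = 63.
Solving gives a = −0.21276, b = −0.23498.
Unit vector along 070° is (sin 70°, cos 70°) = (0.9397, 0.3420).
Slope in that direction = a·(0.9397) + b·(0.3420) = −0.28030.
Apparent dip = arctan|0.28030| = 15.7° (true dip is 17.6°, so apparent ≤ true as expected).

15.7°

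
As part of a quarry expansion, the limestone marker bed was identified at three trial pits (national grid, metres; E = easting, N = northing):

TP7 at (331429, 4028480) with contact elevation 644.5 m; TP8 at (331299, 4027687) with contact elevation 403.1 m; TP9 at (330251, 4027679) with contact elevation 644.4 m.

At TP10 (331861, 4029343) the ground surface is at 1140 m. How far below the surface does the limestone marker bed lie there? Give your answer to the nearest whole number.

Two edge vectors: TP7→TP8 = (-130, -793, -241.4), TP7→TP9 = (-1178, -801, -0.1).
Normal n = (TP7→TP8) × (TP7→TP9) = (-193282.1, 284356.2, -830024).
So ∂z/∂E = −n_x/n_z = −0.23286327 and ∂z/∂N = −n_y/n_z = 0.34258793.
Intercept c from TP7: 644.5 + 77177.64 − 1380108.60 = −1302286.47.
At (331861, 4029343): z_contact = −77278.2 + 1380404.3 − 1302286.47 = 839.6 m.
Depth below ground = 1140 − 839.6 = 300 m.

300 m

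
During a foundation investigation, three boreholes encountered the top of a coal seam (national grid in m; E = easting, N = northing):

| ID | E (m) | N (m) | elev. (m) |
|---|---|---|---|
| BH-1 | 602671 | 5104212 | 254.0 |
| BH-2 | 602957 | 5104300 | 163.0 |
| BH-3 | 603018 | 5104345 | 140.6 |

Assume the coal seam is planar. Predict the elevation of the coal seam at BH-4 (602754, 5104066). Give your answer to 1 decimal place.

247.2 m

Let the plane be z = a·E + b·N + c.
BH-2−BH-1: 286a + 88b = −91;  BH-3−BH-1: 347a + 133b = −113.4.
Solving gives a = −0.283097841, b = −0.114022927.
Then c = 254 − a·602671 − b·5104212 = 752866.05.
At (602754, 5104066): z = −170638.4 − 581980.5 + 752866.05 = 247.2 m.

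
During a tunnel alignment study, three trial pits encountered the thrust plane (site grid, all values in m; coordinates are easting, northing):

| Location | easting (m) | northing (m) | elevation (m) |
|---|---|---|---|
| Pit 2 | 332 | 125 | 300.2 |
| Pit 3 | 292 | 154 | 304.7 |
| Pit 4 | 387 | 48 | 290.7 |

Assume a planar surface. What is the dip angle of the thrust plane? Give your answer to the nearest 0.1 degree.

5.8°

Let the plane be z = a·easting + b·northing + c.
Pit 3−Pit 2: −40a + 29b = 4.5;  Pit 4−Pit 2: 55a − 77b = −9.5.
Solving gives a = −0.04781, b = 0.08923.
Gradient magnitude |∇z| = √(a² + b²) = √(0.00229 + 0.00796) = 0.10123.
True dip = arctan(0.10123) = 5.8°, dipping toward SSE (azimuth ≈ 152°).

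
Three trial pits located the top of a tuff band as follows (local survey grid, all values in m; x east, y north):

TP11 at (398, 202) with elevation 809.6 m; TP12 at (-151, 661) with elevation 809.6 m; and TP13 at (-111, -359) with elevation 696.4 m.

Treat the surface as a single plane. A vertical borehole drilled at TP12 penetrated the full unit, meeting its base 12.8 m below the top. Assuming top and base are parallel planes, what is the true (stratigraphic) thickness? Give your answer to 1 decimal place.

Let the plane be z = a·x + b·y + c.
TP12−TP11: −549a + 459b = 0;  TP13−TP11: −509a − 561b = −113.2.
Solving gives a = 0.09593, b = 0.11474.
|∇z| = √(a²+b²) = 0.14956, so dip δ = arctan(0.14956) = 8.51°.
True thickness = vertical thickness × cos δ = 12.8 × cos 8.51° = 12.7 m.

12.7 m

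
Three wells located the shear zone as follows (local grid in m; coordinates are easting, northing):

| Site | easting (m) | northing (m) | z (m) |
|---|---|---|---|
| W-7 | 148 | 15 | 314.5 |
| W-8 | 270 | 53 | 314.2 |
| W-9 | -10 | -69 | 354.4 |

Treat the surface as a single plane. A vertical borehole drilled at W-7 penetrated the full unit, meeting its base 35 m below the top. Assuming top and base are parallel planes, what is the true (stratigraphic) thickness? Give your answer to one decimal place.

22.5 m

Let the plane be z = a·easting + b·northing + c.
W-8−W-7: 122a + 38b = −0.3;  W-9−W-7: −158a − 84b = 39.9.
Solving gives a = 0.35132, b = −1.13582.
|∇z| = √(a²+b²) = 1.18891, so dip δ = arctan(1.18891) = 49.93°.
True thickness = vertical thickness × cos δ = 35 × cos 49.93° = 22.5 m.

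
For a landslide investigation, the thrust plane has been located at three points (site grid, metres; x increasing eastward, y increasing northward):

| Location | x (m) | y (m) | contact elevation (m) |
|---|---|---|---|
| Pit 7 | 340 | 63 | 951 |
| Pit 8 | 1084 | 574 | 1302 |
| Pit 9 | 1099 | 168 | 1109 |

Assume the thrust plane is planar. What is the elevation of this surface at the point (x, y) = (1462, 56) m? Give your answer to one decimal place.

Two edge vectors: Pit 7→Pit 8 = (744, 511, 351), Pit 7→Pit 9 = (759, 105, 158).
Normal n = (Pit 7→Pit 8) × (Pit 7→Pit 9) = (43883, 148857, -309729).
So ∂z/∂x = −n_x/n_z = 0.141682 and ∂z/∂y = −n_y/n_z = 0.480604.
Intercept c from Pit 7: 951 − 48.17 − 30.28 = 872.55.
At (1462, 56): z = 207.1 + 26.9 + 872.55 = 1106.6 m.

1106.6 m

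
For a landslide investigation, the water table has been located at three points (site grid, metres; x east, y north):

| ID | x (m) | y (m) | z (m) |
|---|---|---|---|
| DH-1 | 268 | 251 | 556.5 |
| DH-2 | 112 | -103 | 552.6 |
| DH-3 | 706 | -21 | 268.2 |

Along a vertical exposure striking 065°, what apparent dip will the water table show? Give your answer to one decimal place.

Two edge vectors: DH-1→DH-2 = (-156, -354, -3.9), DH-1→DH-3 = (438, -272, -288.3).
Normal n = (DH-1→DH-2) × (DH-1→DH-3) = (100997.4, -46683, 197484).
So ∂z/∂x = −n_x/n_z = −0.51142 and ∂z/∂y = −n_y/n_z = 0.23639.
Unit vector along 065° is (sin 65°, cos 65°) = (0.9063, 0.4226).
Slope in that direction = a·(0.9063) + b·(0.4226) = −0.36360.
Apparent dip = arctan|0.36360| = 20.0° (true dip is 29.4°, so apparent ≤ true as expected).

20.0°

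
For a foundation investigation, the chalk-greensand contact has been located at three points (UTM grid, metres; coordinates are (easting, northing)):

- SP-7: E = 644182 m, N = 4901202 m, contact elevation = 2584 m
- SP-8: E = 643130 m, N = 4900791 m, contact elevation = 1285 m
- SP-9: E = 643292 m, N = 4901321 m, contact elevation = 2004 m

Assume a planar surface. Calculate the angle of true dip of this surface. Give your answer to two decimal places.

Let the plane be z = a·E + b·N + c.
SP-8−SP-7: −1052a − 411b = −1299;  SP-9−SP-7: −890a + 119b = −580.
Solving gives a = 0.80036, b = 1.11196.
Gradient magnitude |∇z| = √(a² + b²) = √(0.64058 + 1.23646) = 1.37005.
True dip = arctan(1.37005) = 53.87°, dipping toward SW (azimuth ≈ 216°).

53.87°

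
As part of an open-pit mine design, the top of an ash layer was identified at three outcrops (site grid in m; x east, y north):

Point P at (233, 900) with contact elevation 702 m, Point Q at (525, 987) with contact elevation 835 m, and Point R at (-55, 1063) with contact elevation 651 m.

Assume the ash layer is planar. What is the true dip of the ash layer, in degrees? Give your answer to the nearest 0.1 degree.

Two edge vectors: Point P→Point Q = (292, 87, 133), Point P→Point R = (-288, 163, -51).
Normal n = (Point P→Point Q) × (Point P→Point R) = (-26116, -23412, 72652).
So ∂z/∂x = −n_x/n_z = 0.35947 and ∂z/∂y = −n_y/n_z = 0.32225.
Gradient magnitude |∇z| = √(a² + b²) = √(0.12922 + 0.10384) = 0.48276.
True dip = arctan(0.48276) = 25.8°, dipping toward SW (azimuth ≈ 228°).

25.8°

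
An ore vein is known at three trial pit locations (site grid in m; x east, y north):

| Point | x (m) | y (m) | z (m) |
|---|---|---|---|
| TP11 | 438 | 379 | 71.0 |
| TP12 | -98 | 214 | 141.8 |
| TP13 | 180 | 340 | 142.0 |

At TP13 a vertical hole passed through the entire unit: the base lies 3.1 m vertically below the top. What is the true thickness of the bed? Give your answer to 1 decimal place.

Let the plane be z = a·x + b·y + c.
TP12−TP11: −536a − 165b = 70.8;  TP13−TP11: −258a − 39b = 71.
Solving gives a = −0.41327, b = 0.91339.
|∇z| = √(a²+b²) = 1.00254, so dip δ = arctan(1.00254) = 45.07°.
True thickness = vertical thickness × cos δ = 3.1 × cos 45.07° = 2.2 m.

2.2 m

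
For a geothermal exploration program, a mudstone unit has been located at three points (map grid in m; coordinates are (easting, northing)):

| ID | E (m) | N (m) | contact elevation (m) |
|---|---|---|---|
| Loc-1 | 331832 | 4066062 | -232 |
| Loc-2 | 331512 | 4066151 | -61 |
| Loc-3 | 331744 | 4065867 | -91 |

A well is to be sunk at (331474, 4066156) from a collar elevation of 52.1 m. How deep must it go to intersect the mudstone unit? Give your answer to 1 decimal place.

90.4 m

Two edge vectors: Loc-1→Loc-2 = (-320, 89, 171), Loc-1→Loc-3 = (-88, -195, 141).
Normal n = (Loc-1→Loc-2) × (Loc-1→Loc-3) = (45894, 30072, 70232).
So ∂z/∂E = −n_x/n_z = −0.653462809 and ∂z/∂N = −n_y/n_z = −0.428180886.
Intercept c from Loc-1: -232 + 216839.87 + 1741010.03 = 1957617.90.
At (331474, 4066156): z_contact = −216605.93 − 1741050.28 + 1957617.90 = -38.31 m.
Depth below ground = 52.1 − (-38.31) = 90.4 m.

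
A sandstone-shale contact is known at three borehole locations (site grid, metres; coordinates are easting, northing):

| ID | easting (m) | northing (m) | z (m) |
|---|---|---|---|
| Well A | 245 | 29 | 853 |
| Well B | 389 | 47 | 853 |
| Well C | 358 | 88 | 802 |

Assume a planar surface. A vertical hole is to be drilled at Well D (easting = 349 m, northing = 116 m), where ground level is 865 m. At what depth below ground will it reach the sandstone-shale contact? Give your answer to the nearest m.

Let the plane be z = a·easting + b·northing + c.
Well B−Well A: 144a + 18b = 0;  Well C−Well A: 113a + 59b = −51.
Solving gives a = 0.14206, b = −1.13649.
Then c = 853 − a·245 − b·29 = 851.15.
At (349, 116): z_contact = 49.6 − 131.8 + 851.15 = 768.9 m.
Depth below ground = 865 − 768.9 = 96 m.

96 m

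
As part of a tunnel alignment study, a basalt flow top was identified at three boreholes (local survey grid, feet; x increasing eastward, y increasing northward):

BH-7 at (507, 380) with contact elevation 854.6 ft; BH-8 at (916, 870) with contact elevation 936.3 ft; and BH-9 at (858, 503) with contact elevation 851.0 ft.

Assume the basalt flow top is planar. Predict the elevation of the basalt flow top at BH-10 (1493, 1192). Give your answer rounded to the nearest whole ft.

Two edge vectors: BH-7→BH-8 = (409, 490, 81.7), BH-7→BH-9 = (351, 123, -3.6).
Normal n = (BH-7→BH-8) × (BH-7→BH-9) = (-11813.1, 30149.1, -121683).
So ∂z/∂x = −n_x/n_z = −0.09708 and ∂z/∂y = −n_y/n_z = 0.24777.
Intercept c from BH-7: 854.6 + 49.22 − 94.15 = 809.67.
At (1493, 1192): z = −144.9 + 295.3 + 809.67 = 960.1 ft.

960 ft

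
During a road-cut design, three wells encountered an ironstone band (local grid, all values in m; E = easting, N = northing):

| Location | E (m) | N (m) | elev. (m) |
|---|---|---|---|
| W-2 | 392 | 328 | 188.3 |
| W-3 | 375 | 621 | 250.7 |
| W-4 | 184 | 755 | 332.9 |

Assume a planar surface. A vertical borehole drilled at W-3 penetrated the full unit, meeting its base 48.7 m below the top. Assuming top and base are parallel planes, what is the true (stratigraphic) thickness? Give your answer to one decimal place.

45.9 m

Let the plane be z = a·E + b·N + c.
W-3−W-2: −17a + 293b = 62.4;  W-4−W-2: −208a + 427b = 144.6.
Solving gives a = −0.29288, b = 0.19598.
|∇z| = √(a²+b²) = 0.35240, so dip δ = arctan(0.35240) = 19.41°.
True thickness = vertical thickness × cos δ = 48.7 × cos 19.41° = 45.9 m.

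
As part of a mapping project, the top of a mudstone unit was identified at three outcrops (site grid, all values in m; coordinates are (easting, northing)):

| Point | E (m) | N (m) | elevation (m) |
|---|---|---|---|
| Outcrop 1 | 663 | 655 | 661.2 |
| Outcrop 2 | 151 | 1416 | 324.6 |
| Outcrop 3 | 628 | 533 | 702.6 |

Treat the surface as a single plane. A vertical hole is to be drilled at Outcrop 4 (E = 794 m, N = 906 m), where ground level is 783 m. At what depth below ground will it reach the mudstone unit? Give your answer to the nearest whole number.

Two edge vectors: Outcrop 1→Outcrop 2 = (-512, 761, -336.6), Outcrop 1→Outcrop 3 = (-35, -122, 41.4).
Normal n = (Outcrop 1→Outcrop 2) × (Outcrop 1→Outcrop 3) = (-9559.8, 32977.8, 89099).
So ∂z/∂E = −n_x/n_z = 0.10729 and ∂z/∂N = −n_y/n_z = −0.37013.
Intercept c from Outcrop 1: 661.2 − 71.14 + 242.43 = 832.50.
At (794, 906): z_contact = 85.2 − 335.3 + 832.50 = 582.4 m.
Depth below ground = 783 − 582.4 = 201 m.

201 m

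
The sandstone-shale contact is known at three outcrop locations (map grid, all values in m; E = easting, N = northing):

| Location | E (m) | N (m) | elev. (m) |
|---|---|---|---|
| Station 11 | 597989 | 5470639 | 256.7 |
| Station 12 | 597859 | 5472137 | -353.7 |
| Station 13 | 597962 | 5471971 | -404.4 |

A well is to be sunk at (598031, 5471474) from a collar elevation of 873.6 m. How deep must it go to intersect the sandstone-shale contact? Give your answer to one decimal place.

Let the plane be z = a·E + b·N + c.
Station 12−Station 11: −130a + 1498b = −610.4;  Station 13−Station 11: −27a + 1332b = −661.1.
Solving gives a = −1.335767138, b = −0.523397682.
Then c = 256.7 − a·597989 − b·5470639 = 3662350.53.
At (598031, 5471474): z_contact = −798830.16 − 2863756.81 + 3662350.53 = -236.44 m.
Depth below ground = 873.6 − (-236.44) = 1110.0 m.

1110.0 m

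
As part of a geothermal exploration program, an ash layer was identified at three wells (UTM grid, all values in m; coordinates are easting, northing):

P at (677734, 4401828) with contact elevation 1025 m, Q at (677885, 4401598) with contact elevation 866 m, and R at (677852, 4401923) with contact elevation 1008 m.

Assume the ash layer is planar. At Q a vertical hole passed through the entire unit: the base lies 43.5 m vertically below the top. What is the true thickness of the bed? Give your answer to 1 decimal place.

Let the plane be z = a·easting + b·northing + c.
Q−P: 151a − 230b = −159;  R−P: 118a + 95b = −17.
Solving gives a = −0.45836, b = 0.39038.
|∇z| = √(a²+b²) = 0.60207, so dip δ = arctan(0.60207) = 31.05°.
True thickness = vertical thickness × cos δ = 43.5 × cos 31.05° = 37.3 m.

37.3 m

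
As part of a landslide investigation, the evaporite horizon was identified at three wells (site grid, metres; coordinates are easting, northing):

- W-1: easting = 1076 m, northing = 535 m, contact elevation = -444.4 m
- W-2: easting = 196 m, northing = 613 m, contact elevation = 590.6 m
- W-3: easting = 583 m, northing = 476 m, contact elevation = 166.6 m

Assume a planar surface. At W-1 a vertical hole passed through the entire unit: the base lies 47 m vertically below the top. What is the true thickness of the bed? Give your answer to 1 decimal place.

29.5 m

Let the plane be z = a·easting + b·northing + c.
W-2−W-1: −880a + 78b = 1035;  W-3−W-1: −493a − 59b = 611.
Solving gives a = −1.20303, b = −0.30346.
|∇z| = √(a²+b²) = 1.24072, so dip δ = arctan(1.24072) = 51.13°.
True thickness = vertical thickness × cos δ = 47 × cos 51.13° = 29.5 m.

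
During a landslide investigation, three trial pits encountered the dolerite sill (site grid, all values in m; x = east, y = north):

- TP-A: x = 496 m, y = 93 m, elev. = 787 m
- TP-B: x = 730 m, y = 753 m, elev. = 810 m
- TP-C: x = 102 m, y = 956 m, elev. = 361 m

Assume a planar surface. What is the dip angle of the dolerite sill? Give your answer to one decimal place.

34.2°

Let the plane be z = a·x + b·y + c.
TP-B−TP-A: 234a + 660b = 23;  TP-C−TP-A: −394a + 863b = −426.
Solving gives a = 0.65156, b = −0.19616.
Gradient magnitude |∇z| = √(a² + b²) = √(0.42453 + 0.03848) = 0.68045.
True dip = arctan(0.68045) = 34.2°, dipping toward WNW (azimuth ≈ 287°).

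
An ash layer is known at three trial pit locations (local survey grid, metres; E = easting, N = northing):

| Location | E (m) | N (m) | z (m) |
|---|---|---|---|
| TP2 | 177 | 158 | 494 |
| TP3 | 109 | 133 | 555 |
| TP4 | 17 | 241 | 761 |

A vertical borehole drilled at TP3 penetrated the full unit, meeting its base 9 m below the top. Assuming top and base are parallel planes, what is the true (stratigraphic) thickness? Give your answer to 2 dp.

5.00 m

Let the plane be z = a·E + b·N + c.
TP3−TP2: −68a − 25b = 61;  TP4−TP2: −160a + 83b = 267.
Solving gives a = −1.21713, b = 0.87059.
|∇z| = √(a²+b²) = 1.49644, so dip δ = arctan(1.49644) = 56.25°.
True thickness = vertical thickness × cos δ = 9 × cos 56.25° = 5.00 m.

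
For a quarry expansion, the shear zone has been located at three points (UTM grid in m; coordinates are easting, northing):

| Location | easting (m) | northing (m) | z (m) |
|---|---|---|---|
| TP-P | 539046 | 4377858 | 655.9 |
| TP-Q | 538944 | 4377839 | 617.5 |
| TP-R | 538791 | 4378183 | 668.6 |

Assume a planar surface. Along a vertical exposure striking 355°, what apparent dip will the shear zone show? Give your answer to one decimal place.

14.7°

Two edge vectors: TP-P→TP-Q = (-102, -19, -38.4), TP-P→TP-R = (-255, 325, 12.7).
Normal n = (TP-P→TP-Q) × (TP-P→TP-R) = (12238.7, 11087.4, -37995).
So ∂z/∂easting = −n_x/n_z = 0.32211 and ∂z/∂northing = −n_y/n_z = 0.29181.
Unit vector along 355° is (sin 355°, cos 355°) = (-0.0872, 0.9962).
Slope in that direction = a·(-0.0872) + b·(0.9962) = 0.26263.
Apparent dip = arctan|0.26263| = 14.7° (true dip is 23.5°, so apparent ≤ true as expected).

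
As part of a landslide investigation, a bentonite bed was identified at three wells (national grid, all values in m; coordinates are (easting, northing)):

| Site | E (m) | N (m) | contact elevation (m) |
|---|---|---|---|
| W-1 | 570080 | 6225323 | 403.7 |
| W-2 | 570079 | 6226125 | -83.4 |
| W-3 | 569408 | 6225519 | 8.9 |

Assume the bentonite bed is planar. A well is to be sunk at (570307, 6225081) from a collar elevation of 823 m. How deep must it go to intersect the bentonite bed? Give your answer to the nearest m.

Two edge vectors: W-1→W-2 = (-1, 802, -487.1), W-1→W-3 = (-672, 196, -394.8).
Normal n = (W-1→W-2) × (W-1→W-3) = (-221158, 326936.4, 538748).
So ∂z/∂E = −n_x/n_z = 0.41050361 and ∂z/∂N = −n_y/n_z = −0.60684476.
Intercept c from W-1: 403.7 − 234019.90 + 3777804.63 = 3544188.43.
At (570307, 6225081): z_contact = 234113.1 − 3777657.8 + 3544188.43 = 643.7 m.
Depth below ground = 823 − 643.7 = 179 m.

179 m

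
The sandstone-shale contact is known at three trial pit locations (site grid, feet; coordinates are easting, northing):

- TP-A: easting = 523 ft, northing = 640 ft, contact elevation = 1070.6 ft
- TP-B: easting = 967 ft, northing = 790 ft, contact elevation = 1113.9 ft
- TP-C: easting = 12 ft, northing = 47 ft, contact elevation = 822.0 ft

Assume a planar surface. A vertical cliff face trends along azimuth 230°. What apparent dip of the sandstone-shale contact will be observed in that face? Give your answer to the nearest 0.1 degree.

Two edge vectors: TP-A→TP-B = (444, 150, 43.3), TP-A→TP-C = (-511, -593, -248.6).
Normal n = (TP-A→TP-B) × (TP-A→TP-C) = (-11613.1, 88252.1, -186642).
So ∂z/∂easting = −n_x/n_z = −0.06222 and ∂z/∂northing = −n_y/n_z = 0.47284.
Unit vector along 230° is (sin 230°, cos 230°) = (-0.7660, -0.6428).
Slope in that direction = a·(-0.7660) + b·(-0.6428) = −0.25627.
Apparent dip = arctan|0.25627| = 14.4° (true dip is 25.5°, so apparent ≤ true as expected).

14.4°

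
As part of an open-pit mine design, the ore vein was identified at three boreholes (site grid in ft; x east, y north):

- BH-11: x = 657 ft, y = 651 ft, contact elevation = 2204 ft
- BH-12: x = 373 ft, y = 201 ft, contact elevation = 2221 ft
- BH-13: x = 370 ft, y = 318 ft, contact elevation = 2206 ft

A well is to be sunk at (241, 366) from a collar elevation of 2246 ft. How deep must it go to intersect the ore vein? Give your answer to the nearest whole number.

64 ft

Let the plane be z = a·x + b·y + c.
BH-12−BH-11: −284a − 450b = 17;  BH-13−BH-11: −287a − 333b = 2.
Solving gives a = 0.13769, b = −0.12467.
Then c = 2204 − a·657 − b·651 = 2194.70.
At (241, 366): z_contact = 33.2 − 45.6 + 2194.70 = 2182.3 ft.
Depth below ground = 2246 − 2182.3 = 64 ft.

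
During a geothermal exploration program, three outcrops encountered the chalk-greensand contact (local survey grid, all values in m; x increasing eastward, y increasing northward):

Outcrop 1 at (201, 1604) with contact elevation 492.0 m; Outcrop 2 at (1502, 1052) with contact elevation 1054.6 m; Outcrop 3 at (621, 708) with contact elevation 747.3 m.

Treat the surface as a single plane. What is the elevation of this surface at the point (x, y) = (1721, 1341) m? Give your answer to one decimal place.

1110.1 m

Two edge vectors: Outcrop 1→Outcrop 2 = (1301, -552, 562.6), Outcrop 1→Outcrop 3 = (420, -896, 255.3).
Normal n = (Outcrop 1→Outcrop 2) × (Outcrop 1→Outcrop 3) = (363164, -95853.3, -933856).
So ∂z/∂x = −n_x/n_z = 0.388887 and ∂z/∂y = −n_y/n_z = −0.102642.
Intercept c from Outcrop 1: 492 − 78.17 + 164.64 = 578.47.
At (1721, 1341): z = 669.3 − 137.6 + 578.47 = 1110.1 m.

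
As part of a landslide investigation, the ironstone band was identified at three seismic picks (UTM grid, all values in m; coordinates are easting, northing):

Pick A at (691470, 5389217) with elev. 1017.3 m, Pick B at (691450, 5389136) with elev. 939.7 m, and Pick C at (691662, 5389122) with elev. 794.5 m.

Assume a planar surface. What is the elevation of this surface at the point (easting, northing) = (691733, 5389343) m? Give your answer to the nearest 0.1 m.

996.2 m

Let the plane be z = a·easting + b·northing + c.
Pick B−Pick A: −20a − 81b = −77.6;  Pick C−Pick A: 192a − 95b = −222.8.
Solving gives a = −0.611666285, b = 1.109053404.
Then c = 1017.3 − a·691470 − b·5389217 = −5552963.27.
At (691733, 5389343): z = −423109.8 + 5977069.2 − 5552963.27 = 996.2 m.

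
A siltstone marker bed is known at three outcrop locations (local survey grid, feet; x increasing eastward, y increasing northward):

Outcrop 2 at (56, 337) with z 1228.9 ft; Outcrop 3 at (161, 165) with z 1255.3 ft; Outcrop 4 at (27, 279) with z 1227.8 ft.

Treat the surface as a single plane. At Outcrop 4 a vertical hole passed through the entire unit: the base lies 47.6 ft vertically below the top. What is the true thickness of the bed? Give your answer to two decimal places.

46.96 ft

Let the plane be z = a·x + b·y + c.
Outcrop 3−Outcrop 2: 105a − 172b = 26.4;  Outcrop 4−Outcrop 2: −29a − 58b = −1.1.
Solving gives a = 0.15530, b = −0.05868.
|∇z| = √(a²+b²) = 0.16602, so dip δ = arctan(0.16602) = 9.43°.
True thickness = vertical thickness × cos δ = 47.6 × cos 9.43° = 46.96 ft.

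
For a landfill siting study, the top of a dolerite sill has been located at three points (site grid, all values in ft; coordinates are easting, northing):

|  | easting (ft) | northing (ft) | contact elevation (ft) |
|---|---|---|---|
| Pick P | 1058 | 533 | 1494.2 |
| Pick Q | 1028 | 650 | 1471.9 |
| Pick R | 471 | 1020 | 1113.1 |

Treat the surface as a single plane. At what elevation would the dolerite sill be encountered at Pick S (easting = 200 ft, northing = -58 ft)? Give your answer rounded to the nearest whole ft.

977 ft

Let the plane be z = a·easting + b·northing + c.
Pick Q−Pick P: −30a + 117b = −22.3;  Pick R−Pick P: −587a + 487b = −381.1.
Solving gives a = 0.62381, b = −0.03065.
Then c = 1494.2 − a·1058 − b·533 = 850.55.
At (200, -58): z = 124.8 + 1.8 + 850.55 = 977.1 ft.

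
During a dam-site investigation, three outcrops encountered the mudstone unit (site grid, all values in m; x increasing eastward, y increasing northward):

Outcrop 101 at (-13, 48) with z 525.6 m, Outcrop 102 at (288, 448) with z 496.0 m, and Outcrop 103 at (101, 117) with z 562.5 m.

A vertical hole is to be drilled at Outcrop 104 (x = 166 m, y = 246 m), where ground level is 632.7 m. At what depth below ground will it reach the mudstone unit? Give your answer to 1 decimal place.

101.4 m

Let the plane be z = a·x + b·y + c.
Outcrop 102−Outcrop 101: 301a + 400b = −29.6;  Outcrop 103−Outcrop 101: 114a + 69b = 36.9.
Solving gives a = 0.67667, b = −0.58319.
Then c = 525.6 − a·-13 − b·48 = 562.39.
At (166, 246): z_contact = 112.33 − 143.47 + 562.39 = 531.25 m.
Depth below ground = 632.7 − 531.25 = 101.4 m.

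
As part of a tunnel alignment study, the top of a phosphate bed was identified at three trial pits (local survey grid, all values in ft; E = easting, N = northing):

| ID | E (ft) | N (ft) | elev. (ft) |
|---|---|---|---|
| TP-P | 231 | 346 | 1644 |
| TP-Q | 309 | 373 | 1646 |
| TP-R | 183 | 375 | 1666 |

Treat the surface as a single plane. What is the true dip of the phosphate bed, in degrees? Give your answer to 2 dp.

27.97°

Two edge vectors: TP-P→TP-Q = (78, 27, 2), TP-P→TP-R = (-48, 29, 22).
Normal n = (TP-P→TP-Q) × (TP-P→TP-R) = (536, -1812, 3558).
So ∂z/∂E = −n_x/n_z = −0.15065 and ∂z/∂N = −n_y/n_z = 0.50927.
Gradient magnitude |∇z| = √(a² + b²) = √(0.02269 + 0.25936) = 0.53109.
True dip = arctan(0.53109) = 27.97°, dipping toward SSE (azimuth ≈ 164°).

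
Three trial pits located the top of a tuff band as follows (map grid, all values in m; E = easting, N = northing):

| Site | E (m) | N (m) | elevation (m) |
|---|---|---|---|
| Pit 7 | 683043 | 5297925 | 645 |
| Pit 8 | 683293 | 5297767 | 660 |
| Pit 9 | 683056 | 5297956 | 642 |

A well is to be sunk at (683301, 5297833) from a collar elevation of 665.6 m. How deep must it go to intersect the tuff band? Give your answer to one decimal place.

12.0 m

Let the plane be z = a·E + b·N + c.
Pit 8−Pit 7: 250a − 158b = 15;  Pit 9−Pit 7: 13a + 31b = −3.
Solving gives a = −0.000917993, b = −0.096389229.
Then c = 645 − a·683043 − b·5297925 = 511934.93.
At (683301, 5297833): z_contact = −627.27 − 510654.04 + 511934.93 = 653.63 m.
Depth below ground = 665.6 − 653.63 = 12.0 m.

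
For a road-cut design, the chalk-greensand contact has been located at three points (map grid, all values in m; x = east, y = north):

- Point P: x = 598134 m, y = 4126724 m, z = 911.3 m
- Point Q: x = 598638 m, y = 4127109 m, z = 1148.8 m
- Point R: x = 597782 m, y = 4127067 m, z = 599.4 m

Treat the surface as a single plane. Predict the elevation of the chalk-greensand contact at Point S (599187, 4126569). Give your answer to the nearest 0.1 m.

Let the plane be z = a·x + b·y + c.
Point Q−Point P: 504a + 385b = 237.5;  Point R−Point P: −352a + 343b = −311.9.
Solving gives a = 0.653531869, b = −0.238649511.
Then c = 911.3 − a·598134 − b·4126724 = 594852.33.
At (599187, 4126569): z = 391587.8 − 984803.7 + 594852.33 = 1636.5 m.

1636.5 m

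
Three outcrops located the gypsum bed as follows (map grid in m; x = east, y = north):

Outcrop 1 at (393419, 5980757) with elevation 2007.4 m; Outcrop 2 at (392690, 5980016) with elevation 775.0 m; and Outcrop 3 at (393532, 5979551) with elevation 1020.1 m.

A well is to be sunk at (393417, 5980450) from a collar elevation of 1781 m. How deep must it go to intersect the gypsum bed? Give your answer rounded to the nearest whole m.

Let the plane be z = a·x + b·y + c.
Outcrop 2−Outcrop 1: −729a − 741b = −1232.4;  Outcrop 3−Outcrop 1: 113a − 1206b = −987.3.
Solving gives a = 0.78375700, b = 0.89209332.
Then c = 2007.4 − a·393419 − b·5980757 = −5641730.85.
At (393417, 5980450): z_contact = 308343.3 + 5335119.5 − 5641730.85 = 1732.0 m.
Depth below ground = 1781 − 1732.0 = 49 m.

49 m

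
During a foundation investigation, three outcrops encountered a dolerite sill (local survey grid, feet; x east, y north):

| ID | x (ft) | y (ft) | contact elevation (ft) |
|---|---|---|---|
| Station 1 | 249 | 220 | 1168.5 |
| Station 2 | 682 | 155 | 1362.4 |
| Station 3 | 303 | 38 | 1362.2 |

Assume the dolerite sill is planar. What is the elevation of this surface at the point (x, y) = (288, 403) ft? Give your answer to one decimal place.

Two edge vectors: Station 1→Station 2 = (433, -65, 193.9), Station 1→Station 3 = (54, -182, 193.7).
Normal n = (Station 1→Station 2) × (Station 1→Station 3) = (22699.3, -73401.5, -75296).
So ∂z/∂x = −n_x/n_z = 0.30147 and ∂z/∂y = −n_y/n_z = −0.97484.
Intercept c from Station 1: 1168.5 − 75.07 + 214.46 = 1307.90.
At (288, 403): z = 86.8 − 392.9 + 1307.90 = 1001.9 ft.

1001.9 ft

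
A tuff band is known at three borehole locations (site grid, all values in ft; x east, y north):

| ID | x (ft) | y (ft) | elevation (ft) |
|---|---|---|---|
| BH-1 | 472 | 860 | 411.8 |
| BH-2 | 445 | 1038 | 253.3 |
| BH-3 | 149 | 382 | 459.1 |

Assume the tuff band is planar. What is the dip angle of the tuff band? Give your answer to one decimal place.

Two edge vectors: BH-1→BH-2 = (-27, 178, -158.5), BH-1→BH-3 = (-323, -478, 47.3).
Normal n = (BH-1→BH-2) × (BH-1→BH-3) = (-67343.6, 52472.6, 70400).
So ∂z/∂x = −n_x/n_z = 0.95659 and ∂z/∂y = −n_y/n_z = −0.74535.
Gradient magnitude |∇z| = √(a² + b²) = √(0.91506 + 0.55555) = 1.21268.
True dip = arctan(1.21268) = 50.5°, dipping toward NW (azimuth ≈ 308°).

50.5°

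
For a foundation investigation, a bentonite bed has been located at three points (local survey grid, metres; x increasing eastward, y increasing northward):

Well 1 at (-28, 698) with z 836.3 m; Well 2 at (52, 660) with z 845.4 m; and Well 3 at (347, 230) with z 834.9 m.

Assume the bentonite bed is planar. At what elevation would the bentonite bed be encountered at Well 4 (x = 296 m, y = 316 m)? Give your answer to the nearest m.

838 m

Two edge vectors: Well 1→Well 2 = (80, -38, 9.1), Well 1→Well 3 = (375, -468, -1.4).
Normal n = (Well 1→Well 2) × (Well 1→Well 3) = (4312, 3524.5, -23190).
So ∂z/∂x = −n_x/n_z = 0.18594 and ∂z/∂y = −n_y/n_z = 0.15198.
Intercept c from Well 1: 836.3 + 5.21 − 106.08 = 735.42.
At (296, 316): z = 55.0 + 48.0 + 735.42 = 838.5 m.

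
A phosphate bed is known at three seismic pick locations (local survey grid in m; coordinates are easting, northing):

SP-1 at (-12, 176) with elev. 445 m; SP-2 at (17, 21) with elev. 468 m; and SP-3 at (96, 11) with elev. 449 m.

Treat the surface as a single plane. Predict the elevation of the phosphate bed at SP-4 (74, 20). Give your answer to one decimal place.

453.1 m

Let the plane be z = a·easting + b·northing + c.
SP-2−SP-1: 29a − 155b = 23;  SP-3−SP-1: 108a − 165b = 4.
Solving gives a = −0.26558, b = −0.19808.
Then c = 445 − a·-12 − b·176 = 476.67.
At (74, 20): z = −19.7 − 4.0 + 476.67 = 453.1 m.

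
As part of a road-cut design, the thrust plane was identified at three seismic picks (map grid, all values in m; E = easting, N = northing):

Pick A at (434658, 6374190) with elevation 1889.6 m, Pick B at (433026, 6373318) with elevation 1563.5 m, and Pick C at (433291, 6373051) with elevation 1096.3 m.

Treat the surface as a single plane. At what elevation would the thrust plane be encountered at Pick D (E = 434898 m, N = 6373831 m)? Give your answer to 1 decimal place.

1317.3 m

Let the plane be z = a·E + b·N + c.
Pick B−Pick A: −1632a − 872b = −326.1;  Pick C−Pick A: −1367a − 1139b = −793.3.
Solving gives a = −0.480381180, b = 1.273029915.
Then c = 1889.6 − a·434658 − b·6374190 = −7903843.43.
At (434898, 6373831): z = −208916.8 + 8114077.5 − 7903843.43 = 1317.3 m.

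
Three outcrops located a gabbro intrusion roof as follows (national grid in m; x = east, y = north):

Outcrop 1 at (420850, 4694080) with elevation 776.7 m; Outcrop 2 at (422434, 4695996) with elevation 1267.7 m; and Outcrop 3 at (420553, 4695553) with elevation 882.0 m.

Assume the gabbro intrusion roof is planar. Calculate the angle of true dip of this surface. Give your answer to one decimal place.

Two edge vectors: Outcrop 1→Outcrop 2 = (1584, 1916, 491), Outcrop 1→Outcrop 3 = (-297, 1473, 105.3).
Normal n = (Outcrop 1→Outcrop 2) × (Outcrop 1→Outcrop 3) = (-521488.2, -312622.2, 2902284).
So ∂z/∂x = −n_x/n_z = 0.17968 and ∂z/∂y = −n_y/n_z = 0.10772.
Gradient magnitude |∇z| = √(a² + b²) = √(0.03229 + 0.01160) = 0.20950.
True dip = arctan(0.20950) = 11.8°, dipping toward WSW (azimuth ≈ 239°).

11.8°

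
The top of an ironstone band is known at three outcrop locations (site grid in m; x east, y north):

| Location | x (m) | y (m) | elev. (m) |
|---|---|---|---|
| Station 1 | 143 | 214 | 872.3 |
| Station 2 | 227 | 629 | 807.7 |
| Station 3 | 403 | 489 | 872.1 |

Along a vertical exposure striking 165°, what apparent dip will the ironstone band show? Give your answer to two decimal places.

Let the plane be z = a·x + b·y + c.
Station 2−Station 1: 84a + 415b = −64.6;  Station 3−Station 1: 260a + 275b = −0.2.
Solving gives a = 0.20851, b = −0.19787.
Unit vector along 165° is (sin 165°, cos 165°) = (0.2588, -0.9659).
Slope in that direction = a·(0.2588) + b·(-0.9659) = 0.24509.
Apparent dip = arctan|0.24509| = 13.77° (true dip is 16.0°, so apparent ≤ true as expected).

13.77°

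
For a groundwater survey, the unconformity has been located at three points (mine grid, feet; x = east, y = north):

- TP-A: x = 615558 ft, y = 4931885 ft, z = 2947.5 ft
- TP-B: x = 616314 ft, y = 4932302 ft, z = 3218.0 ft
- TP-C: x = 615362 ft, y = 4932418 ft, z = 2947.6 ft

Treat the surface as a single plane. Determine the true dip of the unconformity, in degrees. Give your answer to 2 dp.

17.58°

Two edge vectors: TP-A→TP-B = (756, 417, 270.5), TP-A→TP-C = (-196, 533, 0.1).
Normal n = (TP-A→TP-B) × (TP-A→TP-C) = (-144134.8, -53093.6, 484680).
So ∂z/∂x = −n_x/n_z = 0.29738 and ∂z/∂y = −n_y/n_z = 0.10954.
Gradient magnitude |∇z| = √(a² + b²) = √(0.08844 + 0.01200) = 0.31692.
True dip = arctan(0.31692) = 17.58°, dipping toward WSW (azimuth ≈ 250°).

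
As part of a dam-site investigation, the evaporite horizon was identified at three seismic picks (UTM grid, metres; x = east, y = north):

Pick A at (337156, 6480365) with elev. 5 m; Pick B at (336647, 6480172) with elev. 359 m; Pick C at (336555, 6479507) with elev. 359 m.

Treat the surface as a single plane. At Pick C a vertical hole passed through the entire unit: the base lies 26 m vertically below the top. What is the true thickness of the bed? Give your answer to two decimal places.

20.89 m

Two edge vectors: Pick A→Pick B = (-509, -193, 354), Pick A→Pick C = (-601, -858, 354).
Normal n = (Pick A→Pick B) × (Pick A→Pick C) = (235410, -32568, 320729).
So ∂z/∂x = −n_x/n_z = −0.73398 and ∂z/∂y = −n_y/n_z = 0.10154.
|∇z| = √(a²+b²) = 0.74097, so dip δ = arctan(0.74097) = 36.54°.
True thickness = vertical thickness × cos δ = 26 × cos 36.54° = 20.89 m.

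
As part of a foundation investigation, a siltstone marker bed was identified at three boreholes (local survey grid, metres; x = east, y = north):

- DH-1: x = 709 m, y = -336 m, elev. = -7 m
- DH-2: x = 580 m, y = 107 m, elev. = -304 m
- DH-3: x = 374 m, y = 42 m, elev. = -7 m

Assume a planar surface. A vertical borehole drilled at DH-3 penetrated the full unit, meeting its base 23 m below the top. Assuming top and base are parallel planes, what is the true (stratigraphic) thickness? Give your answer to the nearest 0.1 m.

Two edge vectors: DH-1→DH-2 = (-129, 443, -297), DH-1→DH-3 = (-335, 378, 0).
Normal n = (DH-1→DH-2) × (DH-1→DH-3) = (112266, 99495, 99643).
So ∂z/∂x = −n_x/n_z = −1.12668 and ∂z/∂y = −n_y/n_z = −0.99851.
|∇z| = √(a²+b²) = 1.50547, so dip δ = arctan(1.50547) = 56.41°.
True thickness = vertical thickness × cos δ = 23 × cos 56.41° = 12.7 m.

12.7 m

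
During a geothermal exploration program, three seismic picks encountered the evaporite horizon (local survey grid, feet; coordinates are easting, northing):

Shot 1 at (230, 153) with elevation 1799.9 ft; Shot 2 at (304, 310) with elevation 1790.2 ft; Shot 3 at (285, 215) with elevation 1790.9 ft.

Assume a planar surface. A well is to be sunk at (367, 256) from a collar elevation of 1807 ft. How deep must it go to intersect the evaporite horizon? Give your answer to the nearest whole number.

Let the plane be z = a·easting + b·northing + c.
Shot 2−Shot 1: 74a + 157b = −9.7;  Shot 3−Shot 1: 55a + 62b = −9.
Solving gives a = −0.20054, b = 0.03274.
Then c = 1799.9 − a·230 − b·153 = 1841.02.
At (367, 256): z_contact = −73.6 + 8.4 + 1841.02 = 1775.8 ft.
Depth below ground = 1807 − 1775.8 = 31 ft.

31 ft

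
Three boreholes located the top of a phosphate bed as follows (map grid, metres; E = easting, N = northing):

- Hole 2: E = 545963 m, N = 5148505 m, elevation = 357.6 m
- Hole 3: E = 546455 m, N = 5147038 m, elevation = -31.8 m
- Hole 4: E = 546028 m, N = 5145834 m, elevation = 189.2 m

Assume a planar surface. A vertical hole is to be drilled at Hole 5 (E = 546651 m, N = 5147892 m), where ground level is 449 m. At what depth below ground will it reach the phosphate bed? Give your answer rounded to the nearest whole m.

Let the plane be z = a·E + b·N + c.
Hole 3−Hole 2: 492a − 1467b = −389.4;  Hole 4−Hole 2: 65a − 2671b = −168.4.
Solving gives a = −0.65068885, b = 0.04721274.
Then c = 357.6 − a·545963 − b·5148505 = 112534.61.
At (546651, 5147892): z_contact = −355699.7 + 243046.1 + 112534.61 = -119.0 m.
Depth below ground = 449 − (-119.0) = 568 m.

568 m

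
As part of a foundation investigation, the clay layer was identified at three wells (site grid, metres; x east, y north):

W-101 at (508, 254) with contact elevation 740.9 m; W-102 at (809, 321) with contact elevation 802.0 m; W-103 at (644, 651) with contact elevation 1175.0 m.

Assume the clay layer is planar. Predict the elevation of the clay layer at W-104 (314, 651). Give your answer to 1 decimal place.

1189.4 m

Let the plane be z = a·x + b·y + c.
W-102−W-101: 301a + 67b = 61.1;  W-103−W-101: 136a + 397b = 434.1.
Solving gives a = −0.04374, b = 1.10843.
Then c = 740.9 − a·508 − b·254 = 481.58.
At (314, 651): z = −13.7 + 721.6 + 481.58 = 1189.4 m.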